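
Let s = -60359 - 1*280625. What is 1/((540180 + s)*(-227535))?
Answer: -1/45324061860 ≈ -2.2063e-11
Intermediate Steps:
s = -340984 (s = -60359 - 280625 = -340984)
1/((540180 + s)*(-227535)) = 1/((540180 - 340984)*(-227535)) = -1/227535/199196 = (1/199196)*(-1/227535) = -1/45324061860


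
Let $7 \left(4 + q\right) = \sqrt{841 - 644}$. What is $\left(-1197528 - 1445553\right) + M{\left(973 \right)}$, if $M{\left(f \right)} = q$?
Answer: $-2643085 + \frac{\sqrt{197}}{7} \approx -2.6431 \cdot 10^{6}$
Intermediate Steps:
$q = -4 + \frac{\sqrt{197}}{7}$ ($q = -4 + \frac{\sqrt{841 - 644}}{7} = -4 + \frac{\sqrt{197}}{7} \approx -1.9949$)
$M{\left(f \right)} = -4 + \frac{\sqrt{197}}{7}$
$\left(-1197528 - 1445553\right) + M{\left(973 \right)} = \left(-1197528 - 1445553\right) - \left(4 - \frac{\sqrt{197}}{7}\right) = -2643081 - \left(4 - \frac{\sqrt{197}}{7}\right) = -2643085 + \frac{\sqrt{197}}{7}$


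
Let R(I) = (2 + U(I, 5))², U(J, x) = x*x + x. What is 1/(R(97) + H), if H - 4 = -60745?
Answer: -1/59717 ≈ -1.6746e-5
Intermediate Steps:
H = -60741 (H = 4 - 60745 = -60741)
U(J, x) = x + x² (U(J, x) = x² + x = x + x²)
R(I) = 1024 (R(I) = (2 + 5*(1 + 5))² = (2 + 5*6)² = (2 + 30)² = 32² = 1024)
1/(R(97) + H) = 1/(1024 - 60741) = 1/(-59717) = -1/59717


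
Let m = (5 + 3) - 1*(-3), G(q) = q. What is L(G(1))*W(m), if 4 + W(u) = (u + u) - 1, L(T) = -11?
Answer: -187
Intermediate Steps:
m = 11 (m = 8 + 3 = 11)
W(u) = -5 + 2*u (W(u) = -4 + ((u + u) - 1) = -4 + (2*u - 1) = -4 + (-1 + 2*u) = -5 + 2*u)
L(G(1))*W(m) = -11*(-5 + 2*11) = -11*(-5 + 22) = -11*17 = -187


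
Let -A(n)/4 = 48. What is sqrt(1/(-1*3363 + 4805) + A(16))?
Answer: I*sqrt(399236446)/1442 ≈ 13.856*I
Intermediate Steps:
A(n) = -192 (A(n) = -4*48 = -192)
sqrt(1/(-1*3363 + 4805) + A(16)) = sqrt(1/(-1*3363 + 4805) - 192) = sqrt(1/(-3363 + 4805) - 192) = sqrt(1/1442 - 192) = sqrt(-276863/1442) = I*sqrt(399236446)/1442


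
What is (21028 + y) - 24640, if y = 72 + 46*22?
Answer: -2528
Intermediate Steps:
y = 1084 (y = 72 + 1012 = 1084)
(21028 + y) - 24640 = (21028 + 1084) - 24640 = 22112 - 24640 = -2528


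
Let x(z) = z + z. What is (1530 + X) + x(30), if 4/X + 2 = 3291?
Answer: 5229514/3289 ≈ 1590.0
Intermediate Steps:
X = 4/3289 (X = 4/(-2 + 3291) = 4/3289 ≈ 0.0012162)
x(z) = 2*z
(1530 + X) + x(30) = (1530 + 4/3289) + 2*30 = 5032174/3289 + 60 = 5229514/3289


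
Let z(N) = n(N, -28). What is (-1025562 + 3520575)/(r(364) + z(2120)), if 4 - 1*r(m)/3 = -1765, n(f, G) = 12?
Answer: 831671/1773 ≈ 469.08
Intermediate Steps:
r(m) = 5307 (r(m) = 12 - 3*(-1765) = 12 + 5295 = 5307)
z(N) = 12
(-1025562 + 3520575)/(r(364) + z(2120)) = (-1025562 + 3520575)/(5307 + 12) = 2495013/5319 = 2495013*(1/5319) = 831671/1773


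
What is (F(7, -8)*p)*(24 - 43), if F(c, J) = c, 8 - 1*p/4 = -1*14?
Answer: -11704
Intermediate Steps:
p = 88 (p = 32 - (-4)*14 = 32 - 4*(-14) = 32 + 56 = 88)
(F(7, -8)*p)*(24 - 43) = (7*88)*(24 - 43) = 616*(-19) = -11704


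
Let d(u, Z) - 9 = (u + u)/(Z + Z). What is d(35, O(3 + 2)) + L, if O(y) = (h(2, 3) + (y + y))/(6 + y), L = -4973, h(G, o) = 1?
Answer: -4929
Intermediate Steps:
O(y) = (1 + 2*y)/(6 + y) (O(y) = (1 + (y + y))/(6 + y) = (1 + 2*y)/(6 + y))
d(u, Z) = 9 + u/Z (d(u, Z) = 9 + (u + u)/(Z + Z) = 9 + (2*u)/((2*Z)) = 9 + (2*u)*(1/(2*Z)) = 9 + u/Z)
d(35, O(3 + 2)) + L = (9 + 35/(((1 + 2*(3 + 2))/(6 + (3 + 2))))) - 4973 = (9 + 35/(((1 + 2*5)/(6 + 5)))) - 4973 = (9 + 35/(((1 + 10)/11))) - 4973 = (9 + 35/(((1/11)*11))) - 4973 = (9 + 35/1) - 4973 = (9 + 35*1) - 4973 = (9 + 35) - 4973 = 44 - 4973 = -4929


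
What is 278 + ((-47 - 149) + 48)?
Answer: 130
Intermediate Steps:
278 + ((-47 - 149) + 48) = 278 + (-196 + 48) = 278 - 148 = 130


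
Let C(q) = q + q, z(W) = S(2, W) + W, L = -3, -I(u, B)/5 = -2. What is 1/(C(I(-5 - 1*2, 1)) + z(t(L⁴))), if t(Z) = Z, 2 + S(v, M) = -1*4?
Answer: 1/95 ≈ 0.010526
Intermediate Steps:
S(v, M) = -6 (S(v, M) = -2 - 1*4 = -2 - 4 = -6)
I(u, B) = 10 (I(u, B) = -5*(-2) = 10)
z(W) = -6 + W
C(q) = 2*q
1/(C(I(-5 - 1*2, 1)) + z(t(L⁴))) = 1/(2*10 + (-6 + (-3)⁴)) = 1/(20 + (-6 + 81)) = 1/(20 + 75) = 1/95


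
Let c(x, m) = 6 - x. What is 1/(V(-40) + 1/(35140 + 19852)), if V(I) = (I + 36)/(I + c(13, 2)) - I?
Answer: 2584624/103604975 ≈ 0.024947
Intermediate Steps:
V(I) = -I + (36 + I)/(-7 + I) (V(I) = (I + 36)/(I + (6 - 1*13)) - I = (36 + I)/(I + (6 - 13)) - I = (36 + I)/(I - 7) - I = (36 + I)/(-7 + I) - I = -I + (36 + I)/(-7 + I))
1/(V(-40) + 1/(35140 + 19852)) = 1/((36 - 1*(-40)² + 8*(-40))/(-7 - 40) + 1/(35140 + 19852)) = 1/((36 - 1*1600 - 320)/(-47) + 1/54992) = 1/(-(36 - 1600 - 320)/47 + 1/54992) = 1/(-1/47*(-1884) + 1/54992) = 1/(1884/47 + 1/54992) = 1/(103604975/2584624) = 2584624/103604975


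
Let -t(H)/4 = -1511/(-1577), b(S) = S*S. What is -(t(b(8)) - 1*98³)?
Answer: 1484265828/1577 ≈ 9.4120e+5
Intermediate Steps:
b(S) = S²
t(H) = -6044/1577 (t(H) = -(-6044)/(-1577) = -(-6044)*(-1)/1577 = -4*1511/1577 = -6044/1577)
-(t(b(8)) - 1*98³) = -(-6044/1577 - 1*98³) = -(-6044/1577 - 1*941192) = -(-6044/1577 - 941192) = -1*(-1484265828/1577) = 1484265828/1577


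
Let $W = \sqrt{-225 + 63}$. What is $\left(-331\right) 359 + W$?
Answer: $-118829 + 9 i \sqrt{2} \approx -1.1883 \cdot 10^{5} + 12.728 i$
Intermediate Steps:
$W = 9 i \sqrt{2}$ ($W = \sqrt{-162} = 9 i \sqrt{2} \approx 12.728 i$)
$\left(-331\right) 359 + W = \left(-331\right) 359 + 9 i \sqrt{2} = -118829 + 9 i \sqrt{2}$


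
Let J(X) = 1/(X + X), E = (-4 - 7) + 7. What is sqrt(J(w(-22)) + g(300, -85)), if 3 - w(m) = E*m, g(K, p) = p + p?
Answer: I*sqrt(4913170)/170 ≈ 13.039*I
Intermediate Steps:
g(K, p) = 2*p
E = -4 (E = -11 + 7 = -4)
w(m) = 3 + 4*m (w(m) = 3 - (-4)*m = 3 + 4*m)
J(X) = 1/(2*X)
sqrt(J(w(-22)) + g(300, -85)) = sqrt(1/(2*(3 + 4*(-22))) + 2*(-85)) = sqrt(1/(2*(3 - 88)) - 170) = sqrt((1/2)/(-85) - 170) = sqrt((1/2)*(-1/85) - 170) = sqrt(-1/170 - 170) = sqrt(-28901/170) = I*sqrt(4913170)/170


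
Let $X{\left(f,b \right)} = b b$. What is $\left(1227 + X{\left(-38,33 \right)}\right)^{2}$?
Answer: $5363856$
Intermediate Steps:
$X{\left(f,b \right)} = b^{2}$
$\left(1227 + X{\left(-38,33 \right)}\right)^{2} = \left(1227 + 33^{2}\right)^{2} = \left(1227 + 1089\right)^{2} = 2316^{2} = 5363856$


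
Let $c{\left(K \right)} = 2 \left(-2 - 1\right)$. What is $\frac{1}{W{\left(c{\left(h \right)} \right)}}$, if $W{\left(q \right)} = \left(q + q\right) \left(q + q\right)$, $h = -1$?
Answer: $\frac{1}{144} \approx 0.0069444$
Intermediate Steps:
$c{\left(K \right)} = -6$ ($c{\left(K \right)} = 2 \left(-3\right) = -6$)
$W{\left(q \right)} = 4 q^{2}$ ($W{\left(q \right)} = 2 q 2 q = 4 q^{2}$)
$\frac{1}{W{\left(c{\left(h \right)} \right)}} = \frac{1}{4 \left(-6\right)^{2}} = \frac{1}{4 \cdot 36} = \frac{1}{144}$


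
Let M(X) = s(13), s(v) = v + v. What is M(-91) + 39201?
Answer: 39227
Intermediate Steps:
s(v) = 2*v
M(X) = 26 (M(X) = 2*13 = 26)
M(-91) + 39201 = 26 + 39201 = 39227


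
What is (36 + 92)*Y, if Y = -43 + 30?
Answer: -1664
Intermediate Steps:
Y = -13
(36 + 92)*Y = (36 + 92)*(-13) = 128*(-13) = -1664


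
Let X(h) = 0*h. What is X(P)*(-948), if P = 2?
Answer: 0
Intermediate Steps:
X(h) = 0
X(P)*(-948) = 0*(-948) = 0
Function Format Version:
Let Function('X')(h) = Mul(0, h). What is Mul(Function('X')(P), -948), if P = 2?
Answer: 0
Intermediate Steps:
Function('X')(h) = 0
Mul(Function('X')(P), -948) = Mul(0, -948) = 0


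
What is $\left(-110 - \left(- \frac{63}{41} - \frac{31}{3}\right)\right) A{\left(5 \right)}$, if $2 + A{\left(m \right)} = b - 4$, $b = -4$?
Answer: $\frac{120700}{123} \approx 981.3$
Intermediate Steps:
$A{\left(m \right)} = -10$ ($A{\left(m \right)} = -2 - 8 = -10$)
$\left(-110 - \left(- \frac{63}{41} - \frac{31}{3}\right)\right) A{\left(5 \right)} = \left(-110 - \left(- \frac{63}{41} - \frac{31}{3}\right)\right) \left(-10\right) = \left(-110 - - \frac{1460}{123}\right) \left(-10\right) = \left(-110 + \left(\frac{63}{41} + \frac{31}{3}\right)\right) \left(-10\right) = \left(-110 + \frac{1460}{123}\right) \left(-10\right) = \left(- \frac{12070}{123}\right) \left(-10\right) = \frac{120700}{123}$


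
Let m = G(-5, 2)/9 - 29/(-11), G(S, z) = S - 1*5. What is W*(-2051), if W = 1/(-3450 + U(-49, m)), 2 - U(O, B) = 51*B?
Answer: 67683/116351 ≈ 0.58171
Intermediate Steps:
G(S, z) = -5 + S (G(S, z) = S - 5 = -5 + S)
m = 151/99 (m = (-5 - 5)/9 - 29/(-11) = -10*⅑ - 29*(-1/11) = -10/9 + 29/11 = 151/99 ≈ 1.5253)
U(O, B) = 2 - 51*B
W = -33/116351 (W = 1/(-3450 + (2 - 51*151/99)) = 1/(-3450 + (2 - 2567/33)) = 1/(-3450 - 2501/33) = 1/(-116351/33) = -33/116351 ≈ -0.00028362)
W*(-2051) = -33/116351*(-2051) = 67683/116351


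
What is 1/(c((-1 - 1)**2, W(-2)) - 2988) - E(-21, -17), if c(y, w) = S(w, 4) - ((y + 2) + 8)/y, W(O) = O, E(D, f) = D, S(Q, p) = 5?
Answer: 125431/5973 ≈ 21.000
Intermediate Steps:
c(y, w) = 5 - (10 + y)/y (c(y, w) = 5 - ((y + 2) + 8)/y = 5 - ((2 + y) + 8)/y = 5 - (10 + y)/y)
1/(c((-1 - 1)**2, W(-2)) - 2988) - E(-21, -17) = 1/((4 - 10/(-1 - 1)**2) - 2988) - 1*(-21) = 1/((4 - 10/((-2)**2)) - 2988) + 21 = 1/((4 - 10/4) - 2988) + 21 = 1/((4 - 10*1/4) - 2988) + 21 = 1/((4 - 5/2) - 2988) + 21 = 1/(3/2 - 2988) + 21 = 1/(-5973/2) + 21 = -2/5973 + 21 = 125431/5973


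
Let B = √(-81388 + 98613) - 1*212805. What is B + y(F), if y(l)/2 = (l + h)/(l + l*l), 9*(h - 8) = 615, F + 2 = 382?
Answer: -46214860481/217170 + 5*√689 ≈ -2.1267e+5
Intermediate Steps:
F = 380 (F = -2 + 382 = 380)
h = 229/3 (h = 8 + (⅑)*615 = 8 + 205/3 = 229/3 ≈ 76.333)
y(l) = 2*(229/3 + l)/(l + l²) (y(l) = 2*((l + 229/3)/(l + l*l)) = 2*((229/3 + l)/(l + l²)) = 2*(229/3 + l)/(l + l²))
B = -212805 + 5*√689 (B = √17225 - 212805 = 5*√689 - 212805 = -212805 + 5*√689 ≈ -2.1267e+5)
B + y(F) = (-212805 + 5*√689) + (⅔)*(229 + 3*380)/(380*(1 + 380)) = (-212805 + 5*√689) + (⅔)*(1/380)*(229 + 1140)/381 = (-212805 + 5*√689) + (⅔)*(1/380)*(1/381)*1369 = (-212805 + 5*√689) + 1369/217170 = -46214860481/217170 + 5*√689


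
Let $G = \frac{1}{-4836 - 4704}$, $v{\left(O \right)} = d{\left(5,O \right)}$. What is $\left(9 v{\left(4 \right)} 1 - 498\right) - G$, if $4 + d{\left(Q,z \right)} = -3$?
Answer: $- \frac{5351939}{9540} \approx -561.0$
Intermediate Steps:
$d{\left(Q,z \right)} = -7$ ($d{\left(Q,z \right)} = -4 - 3 = -7$)
$v{\left(O \right)} = -7$
$G = - \frac{1}{9540}$ ($G = \frac{1}{-9540} = - \frac{1}{9540} \approx -0.00010482$)
$\left(9 v{\left(4 \right)} 1 - 498\right) - G = \left(9 \left(-7\right) 1 - 498\right) - - \frac{1}{9540} = \left(\left(-63\right) 1 - 498\right) + \frac{1}{9540} = \left(-63 - 498\right) + \frac{1}{9540} = -561 + \frac{1}{9540} = - \frac{5351939}{9540}$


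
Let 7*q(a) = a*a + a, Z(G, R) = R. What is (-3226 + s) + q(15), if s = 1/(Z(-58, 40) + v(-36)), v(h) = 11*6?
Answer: -2368245/742 ≈ -3191.7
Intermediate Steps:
v(h) = 66
q(a) = a/7 + a²/7 (q(a) = (a*a + a)/7 = (a² + a)/7 = (a + a²)/7 = a/7 + a²/7)
s = 1/106 (s = 1/(40 + 66) = 1/106 ≈ 0.0094340)
(-3226 + s) + q(15) = (-3226 + 1/106) + (⅐)*15*(1 + 15) = -341955/106 + (⅐)*15*16 = -341955/106 + 240/7 = -2368245/742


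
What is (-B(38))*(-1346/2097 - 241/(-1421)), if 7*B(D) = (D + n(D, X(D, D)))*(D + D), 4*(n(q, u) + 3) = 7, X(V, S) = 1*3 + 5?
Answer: 26738491/141897 ≈ 188.44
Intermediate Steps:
X(V, S) = 8 (X(V, S) = 3 + 5 = 8)
n(q, u) = -5/4 (n(q, u) = -3 + (¼)*7 = -3 + 7/4 = -5/4)
B(D) = 2*D*(-5/4 + D)/7 (B(D) = ((D - 5/4)*(D + D))/7 = ((-5/4 + D)*(2*D))/7 = (2*D*(-5/4 + D))/7 = 2*D*(-5/4 + D)/7)
(-B(38))*(-1346/2097 - 241/(-1421)) = (-38*(-5 + 4*38)/14)*(-1346/2097 - 241/(-1421)) = (-38*(-5 + 152)/14)*(-1346*1/2097 - 241*(-1/1421)) = (-38*147/14)*(-1346/2097 + 241/1421) = -1*399*(-1407289/2979837) = -399*(-1407289/2979837) = 26738491/141897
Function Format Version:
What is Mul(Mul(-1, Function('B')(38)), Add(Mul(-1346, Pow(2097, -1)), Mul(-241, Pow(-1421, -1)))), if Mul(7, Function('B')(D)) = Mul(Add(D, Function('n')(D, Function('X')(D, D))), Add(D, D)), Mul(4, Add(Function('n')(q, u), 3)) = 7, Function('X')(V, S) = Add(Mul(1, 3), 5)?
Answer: Rational(26738491, 141897) ≈ 188.44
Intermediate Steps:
Function('X')(V, S) = 8 (Function('X')(V, S) = Add(3, 5) = 8)
Function('n')(q, u) = Rational(-5, 4) (Function('n')(q, u) = Add(-3, Mul(Rational(1, 4), 7)) = Add(-3, Rational(7, 4)) = Rational(-5, 4))
Function('B')(D) = Mul(Rational(2, 7), D, Add(Rational(-5, 4), D)) (Function('B')(D) = Mul(Rational(1, 7), Mul(Add(D, Rational(-5, 4)), Add(D, D))) = Mul(Rational(1, 7), Mul(Add(Rational(-5, 4), D), Mul(2, D))) = Mul(Rational(1, 7), Mul(2, D, Add(Rational(-5, 4), D))) = Mul(Rational(2, 7), D, Add(Rational(-5, 4), D)))
Mul(Mul(-1, Function('B')(38)), Add(Mul(-1346, Pow(2097, -1)), Mul(-241, Pow(-1421, -1)))) = Mul(Mul(-1, Mul(Rational(1, 14), 38, Add(-5, Mul(4, 38)))), Add(Mul(-1346, Pow(2097, -1)), Mul(-241, Pow(-1421, -1)))) = Mul(Mul(-1, Mul(Rational(1, 14), 38, Add(-5, 152))), Add(Mul(-1346, Rational(1, 2097)), Mul(-241, Rational(-1, 1421)))) = Mul(Mul(-1, Mul(Rational(1, 14), 38, 147)), Add(Rational(-1346, 2097), Rational(241, 1421))) = Mul(Mul(-1, 399), Rational(-1407289, 2979837)) = Mul(-399, Rational(-1407289, 2979837)) = Rational(26738491, 141897)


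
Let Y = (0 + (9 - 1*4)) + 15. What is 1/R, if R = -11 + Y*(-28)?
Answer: -1/571 ≈ -0.0017513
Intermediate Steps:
Y = 20 (Y = (0 + (9 - 4)) + 15 = (0 + 5) + 15 = 5 + 15 = 20)
R = -571 (R = -11 + 20*(-28) = -11 - 560 = -571)
1/R = 1/(-571) = -1/571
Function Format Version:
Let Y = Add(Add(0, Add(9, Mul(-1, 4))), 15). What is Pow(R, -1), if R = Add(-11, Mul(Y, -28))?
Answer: Rational(-1, 571) ≈ -0.0017513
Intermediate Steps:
Y = 20 (Y = Add(Add(0, Add(9, -4)), 15) = Add(Add(0, 5), 15) = Add(5, 15) = 20)
R = -571 (R = Add(-11, Mul(20, -28)) = Add(-11, -560) = -571)
Pow(R, -1) = Pow(-571, -1) = Rational(-1, 571)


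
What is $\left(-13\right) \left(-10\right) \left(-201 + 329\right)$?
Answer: $16640$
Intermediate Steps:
$\left(-13\right) \left(-10\right) \left(-201 + 329\right) = 130 \cdot 128 = 16640$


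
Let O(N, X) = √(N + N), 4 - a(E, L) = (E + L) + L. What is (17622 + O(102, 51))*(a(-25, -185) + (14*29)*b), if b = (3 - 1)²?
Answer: 35649306 + 4046*√51 ≈ 3.5678e+7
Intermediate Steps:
a(E, L) = 4 - E - 2*L (a(E, L) = 4 - ((E + L) + L) = 4 - (E + 2*L) = 4 + (-E - 2*L) = 4 - E - 2*L)
O(N, X) = √2*√N (O(N, X) = √(2*N) = √2*√N)
b = 4 (b = 2² = 4)
(17622 + O(102, 51))*(a(-25, -185) + (14*29)*b) = (17622 + √2*√102)*((4 - 1*(-25) - 2*(-185)) + (14*29)*4) = (17622 + 2*√51)*((4 + 25 + 370) + 406*4) = (17622 + 2*√51)*(399 + 1624) = (17622 + 2*√51)*2023 = 35649306 + 4046*√51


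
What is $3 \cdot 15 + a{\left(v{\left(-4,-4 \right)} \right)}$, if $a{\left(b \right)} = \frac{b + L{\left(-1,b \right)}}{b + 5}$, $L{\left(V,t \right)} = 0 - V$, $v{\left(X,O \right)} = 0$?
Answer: $\frac{226}{5} \approx 45.2$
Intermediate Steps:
$L{\left(V,t \right)} = - V$
$a{\left(b \right)} = \frac{1 + b}{5 + b}$ ($a{\left(b \right)} = \frac{b - -1}{b + 5} = \frac{b + 1}{5 + b} = \frac{1 + b}{5 + b}$)
$3 \cdot 15 + a{\left(v{\left(-4,-4 \right)} \right)} = 3 \cdot 15 + \frac{1 + 0}{5 + 0} = 45 + \frac{1}{5} \cdot 1 = 45 + \frac{1}{5} = \frac{226}{5}$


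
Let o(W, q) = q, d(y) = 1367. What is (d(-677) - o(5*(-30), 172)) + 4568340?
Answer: 4569535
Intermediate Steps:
(d(-677) - o(5*(-30), 172)) + 4568340 = (1367 - 1*172) + 4568340 = (1367 - 172) + 4568340 = 1195 + 4568340 = 4569535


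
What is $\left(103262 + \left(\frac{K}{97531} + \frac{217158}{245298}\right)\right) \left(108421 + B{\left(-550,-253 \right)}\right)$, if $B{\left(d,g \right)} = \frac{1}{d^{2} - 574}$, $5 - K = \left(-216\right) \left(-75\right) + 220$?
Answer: $\frac{962752972191625187939222}{85991972643957} \approx 1.1196 \cdot 10^{10}$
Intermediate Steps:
$K = -16415$ ($K = 5 - \left(\left(-216\right) \left(-75\right) + 220\right) = 5 - \left(16200 + 220\right) = 5 - 16420 = -16415$)
$B{\left(d,g \right)} = \frac{1}{-574 + d^{2}}$
$\left(103262 + \left(\frac{K}{97531} + \frac{217158}{245298}\right)\right) \left(108421 + B{\left(-550,-253 \right)}\right) = \left(103262 + \left(- \frac{16415}{97531} + \frac{217158}{245298}\right)\right) \left(108421 + \frac{1}{-574 + \left(-550\right)^{2}}\right) = \left(103262 + \left(\left(-16415\right) \frac{1}{97531} + 217158 \cdot \frac{1}{245298}\right)\right) \left(108421 + \frac{1}{-574 + 302500}\right) = \left(103262 + \left(- \frac{2345}{13933} + \frac{36193}{40883}\right)\right) \left(108421 + \frac{1}{301926}\right) = \left(103262 + \frac{408406434}{569622839}\right) \left(108421 + \frac{1}{301926}\right) = \frac{58820802007252}{569622839} \cdot \frac{32735118847}{301926} = \frac{962752972191625187939222}{85991972643957}$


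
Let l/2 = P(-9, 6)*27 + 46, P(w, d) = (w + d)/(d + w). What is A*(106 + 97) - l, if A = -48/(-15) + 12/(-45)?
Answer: 6742/15 ≈ 449.47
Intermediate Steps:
A = 44/15 (A = -48*(-1/15) + 12*(-1/45) = 16/5 - 4/15 = 44/15 ≈ 2.9333)
P(w, d) = 1 (P(w, d) = (d + w)/(d + w) = 1)
l = 146 (l = 2*(1*27 + 46) = 2*(27 + 46) = 2*73 = 146)
A*(106 + 97) - l = 44*(106 + 97)/15 - 1*146 = (44/15)*203 - 146 = 8932/15 - 146 = 6742/15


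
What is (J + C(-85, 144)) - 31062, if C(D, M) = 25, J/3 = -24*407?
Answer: -60341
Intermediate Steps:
J = -29304 (J = 3*(-24*407) = 3*(-9768) = -29304)
(J + C(-85, 144)) - 31062 = (-29304 + 25) - 31062 = -29279 - 31062 = -60341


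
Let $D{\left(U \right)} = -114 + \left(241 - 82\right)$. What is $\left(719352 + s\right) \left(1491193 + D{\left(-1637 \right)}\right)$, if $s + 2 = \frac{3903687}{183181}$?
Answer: $\frac{196508120138303806}{183181} \approx 1.0728 \cdot 10^{12}$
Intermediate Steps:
$s = \frac{3537325}{183181}$ ($s = -2 + \frac{3903687}{183181} = \frac{3537325}{183181} \approx 19.311$)
$D{\left(U \right)} = 45$ ($D{\left(U \right)} = -114 + \left(241 - 82\right) = -114 + 159 = 45$)
$\left(719352 + s\right) \left(1491193 + D{\left(-1637 \right)}\right) = \left(719352 + \frac{3537325}{183181}\right) \left(1491193 + 45\right) = \frac{131775156037}{183181} \cdot 1491238 = \frac{196508120138303806}{183181}$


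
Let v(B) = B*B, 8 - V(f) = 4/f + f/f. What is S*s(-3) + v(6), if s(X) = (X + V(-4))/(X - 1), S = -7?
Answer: 179/4 ≈ 44.750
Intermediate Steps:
V(f) = 7 - 4/f (V(f) = 8 - (4/f + f/f) = 8 - (4/f + 1) = 8 - (1 + 4/f) = 8 + (-1 - 4/f) = 7 - 4/f)
s(X) = (8 + X)/(-1 + X) (s(X) = (X + (7 - 4/(-4)))/(X - 1) = (X + (7 - 4*(-¼)))/(-1 + X) = (X + (7 + 1))/(-1 + X) = (X + 8)/(-1 + X) = (8 + X)/(-1 + X))
v(B) = B²
S*s(-3) + v(6) = -7*(8 - 3)/(-1 - 3) + 6² = -7*5/(-4) + 36 = -(-7)*5/4 + 36 = -7*(-5/4) + 36 = 35/4 + 36 = 179/4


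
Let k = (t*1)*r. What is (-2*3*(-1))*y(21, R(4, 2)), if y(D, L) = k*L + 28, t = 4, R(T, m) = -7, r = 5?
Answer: -672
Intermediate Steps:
k = 20 (k = (4*1)*5 = 4*5 = 20)
y(D, L) = 28 + 20*L (y(D, L) = 20*L + 28 = 28 + 20*L)
(-2*3*(-1))*y(21, R(4, 2)) = (-2*3*(-1))*(28 + 20*(-7)) = (-6*(-1))*(28 - 140) = 6*(-112) = -672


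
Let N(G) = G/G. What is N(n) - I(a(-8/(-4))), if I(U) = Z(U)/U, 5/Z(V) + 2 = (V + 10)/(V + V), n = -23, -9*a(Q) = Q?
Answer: 1/16 ≈ 0.062500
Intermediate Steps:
a(Q) = -Q/9
N(G) = 1
Z(V) = 5/(-2 + (10 + V)/(2*V)) (Z(V) = 5/(-2 + (V + 10)/(V + V)) = 5/(-2 + (10 + V)/((2*V))) = 5/(-2 + (10 + V)*(1/(2*V))) = 5/(-2 + (10 + V)/(2*V)))
I(U) = -10/(-10 + 3*U) (I(U) = (-10*U/(-10 + 3*U))/U = -10/(-10 + 3*U))
N(n) - I(a(-8/(-4))) = 1 - (-10)/(-10 + 3*(-(-8)/(9*(-4)))) = 1 - (-10)/(-10 + 3*(-(-8)*(-1)/(9*4))) = 1 - (-10)/(-10 + 3*(-⅑*2)) = 1 - (-10)/(-10 + 3*(-2/9)) = 1 - (-10)/(-10 - ⅔) = 1 - (-10)/(-32/3) = 1 - (-10)*(-3)/32 = 1 - 1*15/16 = 1 - 15/16 = 1/16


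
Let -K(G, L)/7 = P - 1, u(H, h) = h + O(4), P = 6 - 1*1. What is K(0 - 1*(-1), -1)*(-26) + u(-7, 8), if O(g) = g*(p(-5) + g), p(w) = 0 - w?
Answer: 772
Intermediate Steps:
p(w) = -w
P = 5 (P = 6 - 1 = 5)
O(g) = g*(5 + g) (O(g) = g*(-1*(-5) + g) = g*(5 + g))
u(H, h) = 36 + h (u(H, h) = h + 4*(5 + 4) = h + 4*9 = h + 36 = 36 + h)
K(G, L) = -28 (K(G, L) = -7*(5 - 1) = -7*4 = -28)
K(0 - 1*(-1), -1)*(-26) + u(-7, 8) = -28*(-26) + (36 + 8) = 728 + 44 = 772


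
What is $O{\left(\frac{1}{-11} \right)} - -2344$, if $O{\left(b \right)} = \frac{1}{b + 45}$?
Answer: $\frac{1157947}{494} \approx 2344.0$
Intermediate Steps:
$O{\left(b \right)} = \frac{1}{45 + b}$
$O{\left(\frac{1}{-11} \right)} - -2344 = \frac{1}{45 + \frac{1}{-11}} - -2344 = \frac{1}{45 - \frac{1}{11}} + 2344 = \frac{1}{\frac{494}{11}} + 2344 = \frac{11}{494} + 2344 = \frac{1157947}{494}$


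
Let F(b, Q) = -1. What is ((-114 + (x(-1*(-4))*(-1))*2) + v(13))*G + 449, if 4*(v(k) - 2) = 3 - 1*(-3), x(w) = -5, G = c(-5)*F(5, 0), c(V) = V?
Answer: -107/2 ≈ -53.500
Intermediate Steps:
G = 5 (G = -5*(-1) = 5)
v(k) = 7/2 (v(k) = 2 + (3 - 1*(-3))/4 = 2 + (3 + 3)/4 = 2 + (¼)*6 = 2 + 3/2 = 7/2)
((-114 + (x(-1*(-4))*(-1))*2) + v(13))*G + 449 = ((-114 - 5*(-1)*2) + 7/2)*5 + 449 = ((-114 + 5*2) + 7/2)*5 + 449 = ((-114 + 10) + 7/2)*5 + 449 = (-104 + 7/2)*5 + 449 = -201/2*5 + 449 = -1005/2 + 449 = -107/2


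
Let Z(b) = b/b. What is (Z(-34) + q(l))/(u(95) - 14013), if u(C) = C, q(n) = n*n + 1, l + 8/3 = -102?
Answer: -49307/62631 ≈ -0.78726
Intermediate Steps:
l = -314/3 (l = -8/3 - 102 = -314/3 ≈ -104.67)
q(n) = 1 + n² (q(n) = n² + 1 = 1 + n²)
Z(b) = 1
(Z(-34) + q(l))/(u(95) - 14013) = (1 + (1 + (-314/3)²))/(95 - 14013) = (1 + (1 + 98596/9))/(-13918) = (1 + 98605/9)*(-1/13918) = (98614/9)*(-1/13918) = -49307/62631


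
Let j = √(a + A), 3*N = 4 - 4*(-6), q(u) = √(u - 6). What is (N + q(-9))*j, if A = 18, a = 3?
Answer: √21*(28/3 + I*√15) ≈ 42.771 + 17.748*I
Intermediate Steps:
q(u) = √(-6 + u)
N = 28/3 (N = (4 - 4*(-6))/3 = (4 + 24)/3 = (⅓)*28 = 28/3 ≈ 9.3333)
j = √21 (j = √(3 + 18) = √21 ≈ 4.5826)
(N + q(-9))*j = (28/3 + √(-6 - 9))*√21 = (28/3 + √(-15))*√21 = (28/3 + I*√15)*√21 = √21*(28/3 + I*√15)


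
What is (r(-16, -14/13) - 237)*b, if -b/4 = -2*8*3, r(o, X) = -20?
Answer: -49344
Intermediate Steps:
b = 192 (b = -4*(-2*8)*3 = -(-64)*3 = -4*(-48) = 192)
(r(-16, -14/13) - 237)*b = (-20 - 237)*192 = -257*192 = -49344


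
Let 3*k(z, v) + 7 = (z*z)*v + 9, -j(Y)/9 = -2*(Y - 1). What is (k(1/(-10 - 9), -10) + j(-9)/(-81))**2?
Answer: 87534736/10556001 ≈ 8.2924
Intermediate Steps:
j(Y) = -18 + 18*Y (j(Y) = -(-18)*(Y - 1) = -(-18)*(-1 + Y) = -9*(2 - 2*Y) = -18 + 18*Y)
k(z, v) = 2/3 + v*z**2/3 (k(z, v) = -7/3 + ((z*z)*v + 9)/3 = -7/3 + (z**2*v + 9)/3 = -7/3 + (v*z**2 + 9)/3 = -7/3 + (9 + v*z**2)/3 = -7/3 + (3 + v*z**2/3) = 2/3 + v*z**2/3)
(k(1/(-10 - 9), -10) + j(-9)/(-81))**2 = ((2/3 + (1/3)*(-10)*(1/(-10 - 9))**2) + (-18 + 18*(-9))/(-81))**2 = ((2/3 + (1/3)*(-10)*(1/(-19))**2) + (-18 - 162)*(-1/81))**2 = ((2/3 + (1/3)*(-10)*(-1/19)**2) - 180*(-1/81))**2 = ((2/3 + (1/3)*(-10)*(1/361)) + 20/9)**2 = ((2/3 - 10/1083) + 20/9)**2 = (712/1083 + 20/9)**2 = (9356/3249)**2 = 87534736/10556001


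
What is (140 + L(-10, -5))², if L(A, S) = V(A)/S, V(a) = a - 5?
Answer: 20449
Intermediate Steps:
V(a) = -5 + a
L(A, S) = (-5 + A)/S
(140 + L(-10, -5))² = (140 + (-5 - 10)/(-5))² = (140 - ⅕*(-15))² = (140 + 3)² = 143² = 20449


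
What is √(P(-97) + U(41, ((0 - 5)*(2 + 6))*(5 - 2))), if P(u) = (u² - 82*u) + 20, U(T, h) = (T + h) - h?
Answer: 132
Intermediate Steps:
U(T, h) = T
P(u) = 20 + u² - 82*u
√(P(-97) + U(41, ((0 - 5)*(2 + 6))*(5 - 2))) = √((20 + (-97)² - 82*(-97)) + 41) = √((20 + 9409 + 7954) + 41) = √(17383 + 41) = √17424 = 132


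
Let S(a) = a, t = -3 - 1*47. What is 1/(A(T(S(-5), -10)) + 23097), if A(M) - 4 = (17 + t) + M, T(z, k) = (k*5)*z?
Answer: 1/23318 ≈ 4.2885e-5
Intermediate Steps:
t = -50 (t = -3 - 47 = -50)
T(z, k) = 5*k*z (T(z, k) = (5*k)*z = 5*k*z)
A(M) = -29 + M (A(M) = 4 + ((17 - 50) + M) = 4 + (-33 + M) = -29 + M)
1/(A(T(S(-5), -10)) + 23097) = 1/((-29 + 5*(-10)*(-5)) + 23097) = 1/((-29 + 250) + 23097) = 1/(221 + 23097) = 1/23318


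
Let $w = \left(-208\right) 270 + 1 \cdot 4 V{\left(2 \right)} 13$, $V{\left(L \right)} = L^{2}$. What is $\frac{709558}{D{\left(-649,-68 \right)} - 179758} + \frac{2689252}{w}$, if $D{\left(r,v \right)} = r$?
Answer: $- \frac{131215268695}{2523533116} \approx -51.997$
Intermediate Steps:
$w = -55952$ ($w = \left(-208\right) 270 + 1 \cdot 4 \cdot 2^{2} \cdot 13 = -56160 + 4 \cdot 4 \cdot 13 = -56160 + 16 \cdot 13 = -56160 + 208 = -55952$)
$\frac{709558}{D{\left(-649,-68 \right)} - 179758} + \frac{2689252}{w} = \frac{709558}{-649 - 179758} + \frac{2689252}{-55952} = \frac{709558}{-180407} + 2689252 \left(- \frac{1}{55952}\right) = 709558 \left(- \frac{1}{180407}\right) - \frac{672313}{13988} = - \frac{709558}{180407} - \frac{672313}{13988} = - \frac{131215268695}{2523533116}$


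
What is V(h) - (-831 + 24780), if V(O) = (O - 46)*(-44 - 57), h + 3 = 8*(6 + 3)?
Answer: -26272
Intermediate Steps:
h = 69 (h = -3 + 8*(6 + 3) = -3 + 8*9 = -3 + 72 = 69)
V(O) = 4646 - 101*O (V(O) = (-46 + O)*(-101) = 4646 - 101*O)
V(h) - (-831 + 24780) = (4646 - 101*69) - (-831 + 24780) = (4646 - 6969) - 1*23949 = -2323 - 23949 = -26272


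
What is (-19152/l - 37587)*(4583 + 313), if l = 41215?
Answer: -7584723379872/41215 ≈ -1.8403e+8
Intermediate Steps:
(-19152/l - 37587)*(4583 + 313) = (-19152/41215 - 37587)*(4583 + 313) = (-19152*1/41215 - 37587)*4896 = (-19152/41215 - 37587)*4896 = -1549167357/41215*4896 = -7584723379872/41215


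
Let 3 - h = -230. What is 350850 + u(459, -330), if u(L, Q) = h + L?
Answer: 351542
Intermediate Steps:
h = 233 (h = 3 - 1*(-230) = 3 + 230 = 233)
u(L, Q) = 233 + L
350850 + u(459, -330) = 350850 + (233 + 459) = 350850 + 692 = 351542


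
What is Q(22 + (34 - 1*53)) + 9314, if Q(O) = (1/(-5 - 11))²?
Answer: 2384385/256 ≈ 9314.0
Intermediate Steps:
Q(O) = 1/256 (Q(O) = (1/(-16))² = (-1/16)² = 1/256)
Q(22 + (34 - 1*53)) + 9314 = 1/256 + 9314 = 2384385/256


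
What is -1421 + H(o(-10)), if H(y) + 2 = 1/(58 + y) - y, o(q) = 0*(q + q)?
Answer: -82533/58 ≈ -1423.0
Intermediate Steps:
o(q) = 0 (o(q) = 0*(2*q) = 0)
H(y) = -2 + 1/(58 + y) - y (H(y) = -2 + (1/(58 + y) - y) = -2 + 1/(58 + y) - y)
-1421 + H(o(-10)) = -1421 + (-115 - 1*0² - 60*0)/(58 + 0) = -1421 + (-115 - 1*0 + 0)/58 = -1421 + (-115 + 0 + 0)/58 = -1421 + (1/58)*(-115) = -1421 - 115/58 = -82533/58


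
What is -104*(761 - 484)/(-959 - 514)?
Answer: 28808/1473 ≈ 19.557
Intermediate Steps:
-104*(761 - 484)/(-959 - 514) = -28808/(-1473) = -28808*(-1)/1473 = -104*(-277/1473) = 28808/1473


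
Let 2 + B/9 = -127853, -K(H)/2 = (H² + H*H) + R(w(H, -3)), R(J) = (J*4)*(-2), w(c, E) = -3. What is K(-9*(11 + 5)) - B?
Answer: 1067703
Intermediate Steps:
R(J) = -8*J (R(J) = (4*J)*(-2) = -8*J)
K(H) = -48 - 4*H² (K(H) = -2*((H² + H*H) - 8*(-3)) = -2*((H² + H²) + 24) = -2*(2*H² + 24) = -2*(24 + 2*H²) = -48 - 4*H²)
B = -1150695 (B = -18 + 9*(-127853) = -18 - 1150677 = -1150695)
K(-9*(11 + 5)) - B = (-48 - 4*81*(11 + 5)²) - 1*(-1150695) = (-48 - 4*(-9*16)²) + 1150695 = (-48 - 4*(-144)²) + 1150695 = (-48 - 4*20736) + 1150695 = (-48 - 82944) + 1150695 = -82992 + 1150695 = 1067703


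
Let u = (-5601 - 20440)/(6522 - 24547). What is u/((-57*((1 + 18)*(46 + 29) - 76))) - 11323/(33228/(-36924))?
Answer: 17439262944634/1385996325 ≈ 12582.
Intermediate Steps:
u = 26041/18025 (u = -26041/(-18025) = -26041*(-1/18025) = 26041/18025 ≈ 1.4447)
u/((-57*((1 + 18)*(46 + 29) - 76))) - 11323/(33228/(-36924)) = 26041/(18025*((-57*((1 + 18)*(46 + 29) - 76)))) - 11323/(33228/(-36924)) = 26041/(18025*((-57*(19*75 - 76)))) - 11323/(33228*(-1/36924)) = 26041/(18025*((-57*(1425 - 76)))) - 11323/(-2769/3077) = 26041/(18025*((-57*1349))) - 11323*(-3077/2769) = (26041/18025)/(-76893) + 2680067/213 = (26041/18025)*(-1/76893) + 2680067/213 = -26041/1385996325 + 2680067/213 = 17439262944634/1385996325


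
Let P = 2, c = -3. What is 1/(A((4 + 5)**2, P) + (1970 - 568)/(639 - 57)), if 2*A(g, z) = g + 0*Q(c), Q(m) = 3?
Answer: 582/24973 ≈ 0.023305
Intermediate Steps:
A(g, z) = g/2 (A(g, z) = (g + 0*3)/2 = (g + 0)/2 = g/2)
1/(A((4 + 5)**2, P) + (1970 - 568)/(639 - 57)) = 1/((4 + 5)**2/2 + (1970 - 568)/(639 - 57)) = 1/((1/2)*9**2 + 1402/582) = 1/((1/2)*81 + 1402*(1/582)) = 1/(81/2 + 701/291) = 1/(24973/582) = 582/24973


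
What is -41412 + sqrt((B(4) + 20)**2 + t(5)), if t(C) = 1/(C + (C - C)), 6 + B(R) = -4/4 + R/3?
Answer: -41412 + sqrt(46270)/15 ≈ -41398.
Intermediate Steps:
B(R) = -7 + R/3 (B(R) = -6 + (-4/4 + R/3) = -6 + (-4*1/4 + R*(1/3)) = -6 + (-1 + R/3) = -7 + R/3)
t(C) = 1/C (t(C) = 1/(C + 0) = 1/C)
-41412 + sqrt((B(4) + 20)**2 + t(5)) = -41412 + sqrt(((-7 + (1/3)*4) + 20)**2 + 1/5) = -41412 + sqrt(((-7 + 4/3) + 20)**2 + 1/5) = -41412 + sqrt((-17/3 + 20)**2 + 1/5) = -41412 + sqrt((43/3)**2 + 1/5) = -41412 + sqrt(1849/9 + 1/5) = -41412 + sqrt(9254/45) = -41412 + sqrt(46270)/15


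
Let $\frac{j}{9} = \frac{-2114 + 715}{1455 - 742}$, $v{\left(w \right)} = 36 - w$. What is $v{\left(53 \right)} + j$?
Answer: $- \frac{24712}{713} \approx -34.659$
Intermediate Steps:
$j = - \frac{12591}{713}$ ($j = 9 \frac{-2114 + 715}{1455 - 742} = 9 \left(- \frac{1399}{713}\right) = - \frac{12591}{713} \approx -17.659$)
$v{\left(53 \right)} + j = \left(36 - 53\right) - \frac{12591}{713} = -17 - \frac{12591}{713} = - \frac{24712}{713}$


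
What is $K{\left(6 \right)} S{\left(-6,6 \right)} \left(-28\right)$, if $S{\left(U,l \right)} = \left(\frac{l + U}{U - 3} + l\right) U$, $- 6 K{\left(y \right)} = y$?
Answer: $-1008$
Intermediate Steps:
$K{\left(y \right)} = - \frac{y}{6}$
$S{\left(U,l \right)} = U \left(l + \frac{U + l}{-3 + U}\right)$ ($S{\left(U,l \right)} = \left(\frac{U + l}{-3 + U} + l\right) U = \left(l + \frac{U + l}{-3 + U}\right) U = U \left(l + \frac{U + l}{-3 + U}\right)$)
$K{\left(6 \right)} S{\left(-6,6 \right)} \left(-28\right) = \left(- \frac{1}{6}\right) 6 \left(- \frac{6 \left(-6 - 12 - 36\right)}{-3 - 6}\right) \left(-28\right) = - \frac{\left(-6\right) \left(-6 - 12 - 36\right)}{-9} \left(-28\right) = - \frac{\left(-6\right) \left(-1\right) \left(-54\right)}{9} \left(-28\right) = \left(-1\right) \left(-36\right) \left(-28\right) = 36 \left(-28\right) = -1008$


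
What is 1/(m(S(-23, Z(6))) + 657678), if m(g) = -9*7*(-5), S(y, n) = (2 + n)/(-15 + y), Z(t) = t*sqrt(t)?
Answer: 1/657993 ≈ 1.5198e-6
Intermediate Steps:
Z(t) = t**(3/2)
S(y, n) = (2 + n)/(-15 + y)
m(g) = 315 (m(g) = -63*(-5) = 315)
1/(m(S(-23, Z(6))) + 657678) = 1/(315 + 657678) = 1/657993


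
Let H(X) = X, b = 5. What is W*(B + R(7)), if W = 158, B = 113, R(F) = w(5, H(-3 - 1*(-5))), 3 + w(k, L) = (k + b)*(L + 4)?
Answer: 26860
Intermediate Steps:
w(k, L) = -3 + (4 + L)*(5 + k) (w(k, L) = -3 + (k + 5)*(L + 4) = -3 + (5 + k)*(4 + L) = -3 + (4 + L)*(5 + k))
R(F) = 57 (R(F) = 17 + 4*5 + 5*(-3 - 1*(-5)) + (-3 - 1*(-5))*5 = 17 + 20 + 5*(-3 + 5) + (-3 + 5)*5 = 17 + 20 + 5*2 + 2*5 = 17 + 20 + 10 + 10 = 57)
W*(B + R(7)) = 158*(113 + 57) = 158*170 = 26860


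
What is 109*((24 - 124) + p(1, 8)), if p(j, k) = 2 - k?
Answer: -11554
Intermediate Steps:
109*((24 - 124) + p(1, 8)) = 109*((24 - 124) + (2 - 1*8)) = 109*(-100 + (2 - 8)) = 109*(-100 - 6) = 109*(-106) = -11554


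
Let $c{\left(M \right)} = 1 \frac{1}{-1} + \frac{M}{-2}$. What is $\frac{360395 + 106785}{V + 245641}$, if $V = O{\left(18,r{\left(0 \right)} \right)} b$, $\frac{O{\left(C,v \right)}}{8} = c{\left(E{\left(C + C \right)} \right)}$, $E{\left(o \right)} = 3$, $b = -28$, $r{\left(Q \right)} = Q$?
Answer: $\frac{467180}{246201} \approx 1.8976$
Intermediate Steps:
$c{\left(M \right)} = -1 - \frac{M}{2}$ ($c{\left(M \right)} = 1 \left(-1\right) + M \left(- \frac{1}{2}\right) = -1 - \frac{M}{2}$)
$O{\left(C,v \right)} = -20$ ($O{\left(C,v \right)} = 8 \left(-1 - \frac{3}{2}\right) = 8 \left(- \frac{5}{2}\right) = -20$)
$V = 560$ ($V = \left(-20\right) \left(-28\right) = 560$)
$\frac{360395 + 106785}{V + 245641} = \frac{360395 + 106785}{560 + 245641} = \frac{467180}{246201}$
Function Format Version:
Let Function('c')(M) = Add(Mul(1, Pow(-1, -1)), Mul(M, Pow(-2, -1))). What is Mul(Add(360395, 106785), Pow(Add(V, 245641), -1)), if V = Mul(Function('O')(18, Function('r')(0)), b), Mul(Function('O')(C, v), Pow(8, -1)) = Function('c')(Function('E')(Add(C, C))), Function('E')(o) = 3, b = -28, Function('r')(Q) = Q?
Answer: Rational(467180, 246201) ≈ 1.8976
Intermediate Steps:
Function('c')(M) = Add(-1, Mul(Rational(-1, 2), M)) (Function('c')(M) = Add(Mul(1, -1), Mul(M, Rational(-1, 2))) = Add(-1, Mul(Rational(-1, 2), M)))
Function('O')(C, v) = -20 (Function('O')(C, v) = Mul(8, Add(-1, Mul(Rational(-1, 2), 3))) = Mul(8, Add(-1, Rational(-3, 2))) = Mul(8, Rational(-5, 2)) = -20)
V = 560 (V = Mul(-20, -28) = 560)
Mul(Add(360395, 106785), Pow(Add(V, 245641), -1)) = Mul(Add(360395, 106785), Pow(Add(560, 245641), -1)) = Mul(467180, Pow(246201, -1)) = Mul(467180, Rational(1, 246201)) = Rational(467180, 246201)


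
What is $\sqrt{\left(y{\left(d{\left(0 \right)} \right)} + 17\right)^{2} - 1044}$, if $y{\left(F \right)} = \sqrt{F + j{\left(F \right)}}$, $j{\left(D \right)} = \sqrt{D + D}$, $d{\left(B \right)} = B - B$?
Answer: $i \sqrt{755} \approx 27.477 i$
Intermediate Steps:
$d{\left(B \right)} = 0$
$j{\left(D \right)} = \sqrt{2} \sqrt{D}$ ($j{\left(D \right)} = \sqrt{2 D} = \sqrt{2} \sqrt{D}$)
$y{\left(F \right)} = \sqrt{F + \sqrt{2} \sqrt{F}}$
$\sqrt{\left(y{\left(d{\left(0 \right)} \right)} + 17\right)^{2} - 1044} = \sqrt{\left(\sqrt{0 + \sqrt{2} \sqrt{0}} + 17\right)^{2} - 1044} = \sqrt{\left(\sqrt{0 + \sqrt{2} \cdot 0} + 17\right)^{2} - 1044} = \sqrt{\left(\sqrt{0 + 0} + 17\right)^{2} - 1044} = \sqrt{\left(\sqrt{0} + 17\right)^{2} - 1044} = \sqrt{\left(0 + 17\right)^{2} - 1044} = \sqrt{17^{2} - 1044} = \sqrt{289 - 1044} = \sqrt{-755} = i \sqrt{755}$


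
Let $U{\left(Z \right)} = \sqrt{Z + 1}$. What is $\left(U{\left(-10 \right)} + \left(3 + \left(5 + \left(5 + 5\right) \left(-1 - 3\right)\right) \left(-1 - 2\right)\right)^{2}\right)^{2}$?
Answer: $136048887 + 69984 i \approx 1.3605 \cdot 10^{8} + 69984.0 i$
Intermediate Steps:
$U{\left(Z \right)} = \sqrt{1 + Z}$
$\left(U{\left(-10 \right)} + \left(3 + \left(5 + \left(5 + 5\right) \left(-1 - 3\right)\right) \left(-1 - 2\right)\right)^{2}\right)^{2} = \left(\sqrt{1 - 10} + \left(3 + \left(5 + \left(5 + 5\right) \left(-1 - 3\right)\right) \left(-1 - 2\right)\right)^{2}\right)^{2} = \left(\sqrt{-9} + \left(3 + \left(5 + 10 \left(-4\right)\right) \left(-3\right)\right)^{2}\right)^{2} = \left(3 i + \left(3 + \left(5 - 40\right) \left(-3\right)\right)^{2}\right)^{2} = \left(3 i + \left(3 - -105\right)^{2}\right)^{2} = \left(3 i + \left(3 + 105\right)^{2}\right)^{2} = \left(3 i + 108^{2}\right)^{2} = \left(3 i + 11664\right)^{2} = \left(11664 + 3 i\right)^{2}$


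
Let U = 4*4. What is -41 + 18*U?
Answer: 247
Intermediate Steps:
U = 16
-41 + 18*U = -41 + 18*16 = -41 + 288 = 247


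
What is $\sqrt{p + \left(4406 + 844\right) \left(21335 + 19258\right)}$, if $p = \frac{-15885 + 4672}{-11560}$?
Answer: $\frac{\sqrt{24635891812130}}{340} \approx 14598.0$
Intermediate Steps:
$p = \frac{11213}{11560}$ ($p = \left(-11213\right) \left(- \frac{1}{11560}\right) = \frac{11213}{11560} \approx 0.96998$)
$\sqrt{p + \left(4406 + 844\right) \left(21335 + 19258\right)} = \sqrt{\frac{11213}{11560} + \left(4406 + 844\right) \left(21335 + 19258\right)} = \sqrt{\frac{11213}{11560} + 5250 \cdot 40593} = \sqrt{\frac{11213}{11560} + 213113250} = \sqrt{\frac{2463589181213}{11560}} = \frac{\sqrt{24635891812130}}{340}$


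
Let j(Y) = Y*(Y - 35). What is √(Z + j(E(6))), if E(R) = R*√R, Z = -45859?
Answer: I*√(45643 + 210*√6) ≈ 214.84*I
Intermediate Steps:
E(R) = R^(3/2)
j(Y) = Y*(-35 + Y)
√(Z + j(E(6))) = √(-45859 + 6^(3/2)*(-35 + 6^(3/2))) = √(-45859 + (6*√6)*(-35 + 6*√6)) = √(-45859 + 6*√6*(-35 + 6*√6))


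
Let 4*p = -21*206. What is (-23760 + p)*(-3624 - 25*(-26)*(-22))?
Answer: 445259046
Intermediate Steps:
p = -2163/2 (p = (-21*206)/4 = (¼)*(-4326) = -2163/2 ≈ -1081.5)
(-23760 + p)*(-3624 - 25*(-26)*(-22)) = (-23760 - 2163/2)*(-3624 - 25*(-26)*(-22)) = -49683*(-3624 + 650*(-22))/2 = -49683*(-3624 - 14300)/2 = -49683/2*(-17924) = 445259046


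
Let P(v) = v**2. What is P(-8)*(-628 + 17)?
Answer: -39104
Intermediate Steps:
P(-8)*(-628 + 17) = (-8)**2*(-628 + 17) = 64*(-611) = -39104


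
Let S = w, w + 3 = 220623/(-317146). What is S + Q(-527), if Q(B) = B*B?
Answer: 88079469373/317146 ≈ 2.7773e+5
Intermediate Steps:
w = -1172061/317146 (w = -3 + 220623/(-317146) = -3 + 220623*(-1/317146) = -3 - 220623/317146 = -1172061/317146 ≈ -3.6957)
Q(B) = B²
S = -1172061/317146 ≈ -3.6957
S + Q(-527) = -1172061/317146 + (-527)² = -1172061/317146 + 277729 = 88079469373/317146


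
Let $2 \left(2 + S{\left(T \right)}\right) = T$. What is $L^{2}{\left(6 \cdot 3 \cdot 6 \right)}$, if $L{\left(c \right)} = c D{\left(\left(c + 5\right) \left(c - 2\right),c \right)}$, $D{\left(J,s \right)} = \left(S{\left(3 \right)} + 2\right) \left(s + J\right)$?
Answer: $3833497716624$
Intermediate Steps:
$S{\left(T \right)} = -2 + \frac{T}{2}$
$D{\left(J,s \right)} = \frac{3 J}{2} + \frac{3 s}{2}$ ($D{\left(J,s \right)} = \left(\left(-2 + \frac{1}{2} \cdot 3\right) + 2\right) \left(s + J\right) = \left(\left(-2 + \frac{3}{2}\right) + 2\right) \left(J + s\right) = \left(- \frac{1}{2} + 2\right) \left(J + s\right) = \frac{3 \left(J + s\right)}{2} = \frac{3 J}{2} + \frac{3 s}{2}$)
$L{\left(c \right)} = c \left(\frac{3 c}{2} + \frac{3 \left(-2 + c\right) \left(5 + c\right)}{2}\right)$ ($L{\left(c \right)} = c \left(\frac{3 \left(c + 5\right) \left(c - 2\right)}{2} + \frac{3 c}{2}\right) = c \left(\frac{3 \left(5 + c\right) \left(-2 + c\right)}{2} + \frac{3 c}{2}\right) = c \left(\frac{3 \left(-2 + c\right) \left(5 + c\right)}{2} + \frac{3 c}{2}\right) = c \left(\frac{3 c}{2} + \frac{3 \left(-2 + c\right) \left(5 + c\right)}{2}\right)$)
$L^{2}{\left(6 \cdot 3 \cdot 6 \right)} = \left(\frac{3 \cdot 6 \cdot 3 \cdot 6 \left(-10 + \left(6 \cdot 3 \cdot 6\right)^{2} + 4 \cdot 6 \cdot 3 \cdot 6\right)}{2}\right)^{2} = \left(\frac{3 \cdot 18 \cdot 6 \left(-10 + \left(18 \cdot 6\right)^{2} + 4 \cdot 18 \cdot 6\right)}{2}\right)^{2} = \left(\frac{3}{2} \cdot 108 \left(-10 + 108^{2} + 4 \cdot 108\right)\right)^{2} = \left(\frac{3}{2} \cdot 108 \left(-10 + 11664 + 432\right)\right)^{2} = \left(\frac{3}{2} \cdot 108 \cdot 12086\right)^{2} = 1957932^{2} = 3833497716624$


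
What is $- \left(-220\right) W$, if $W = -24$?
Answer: $-5280$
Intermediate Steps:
$- \left(-220\right) W = - \left(-220\right) \left(-24\right) = \left(-1\right) 5280 = -5280$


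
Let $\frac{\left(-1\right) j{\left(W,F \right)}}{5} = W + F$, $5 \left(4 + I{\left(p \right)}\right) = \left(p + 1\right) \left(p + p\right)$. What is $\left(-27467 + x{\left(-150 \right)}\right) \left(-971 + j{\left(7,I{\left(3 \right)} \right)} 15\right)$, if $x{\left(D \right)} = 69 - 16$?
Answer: $42656184$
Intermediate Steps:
$I{\left(p \right)} = -4 + \frac{2 p \left(1 + p\right)}{5}$ ($I{\left(p \right)} = -4 + \frac{\left(p + 1\right) \left(p + p\right)}{5} = -4 + \frac{\left(1 + p\right) 2 p}{5} = -4 + \frac{2 p \left(1 + p\right)}{5}$)
$j{\left(W,F \right)} = - 5 F - 5 W$ ($j{\left(W,F \right)} = - 5 \left(W + F\right) = - 5 \left(F + W\right) = - 5 F - 5 W$)
$x{\left(D \right)} = 53$ ($x{\left(D \right)} = 69 - 16 = 53$)
$\left(-27467 + x{\left(-150 \right)}\right) \left(-971 + j{\left(7,I{\left(3 \right)} \right)} 15\right) = \left(-27467 + 53\right) \left(-971 + \left(- 5 \left(-4 + \frac{2}{5} \cdot 3 + \frac{2 \cdot 3^{2}}{5}\right) - 35\right) 15\right) = - 27414 \left(-971 + \left(- 5 \left(-4 + \frac{6}{5} + \frac{2}{5} \cdot 9\right) - 35\right) 15\right) = - 27414 \left(-971 + \left(- 5 \left(-4 + \frac{6}{5} + \frac{18}{5}\right) - 35\right) 15\right) = - 27414 \left(-971 + \left(\left(-5\right) \frac{4}{5} - 35\right) 15\right) = - 27414 \left(-971 + \left(-4 - 35\right) 15\right) = - 27414 \left(-971 - 585\right) = \left(-27414\right) \left(-1556\right) = 42656184$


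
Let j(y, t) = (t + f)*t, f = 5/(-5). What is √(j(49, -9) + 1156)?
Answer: √1246 ≈ 35.299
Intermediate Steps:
f = -1 (f = 5*(-⅕) = -1)
j(y, t) = t*(-1 + t) (j(y, t) = (t - 1)*t = (-1 + t)*t = t*(-1 + t))
√(j(49, -9) + 1156) = √(-9*(-1 - 9) + 1156) = √(-9*(-10) + 1156) = √(90 + 1156) = √1246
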